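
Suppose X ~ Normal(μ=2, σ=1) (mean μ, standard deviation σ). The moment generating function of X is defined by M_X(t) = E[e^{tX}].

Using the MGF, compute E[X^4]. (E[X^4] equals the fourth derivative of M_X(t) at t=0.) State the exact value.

M_X(t) = e^(t^2/2 + 2*t)
dM/dt = t*e^(2*t)*e^(t^2/2) + 2*e^(2*t)*e^(t^2/2)
d^2M/dt^2 = t^2*e^(2*t)*e^(t^2/2) + 4*t*e^(2*t)*e^(t^2/2) + 5*e^(2*t)*e^(t^2/2)
d^3M/dt^3 = t^3*e^(2*t)*e^(t^2/2) + 6*t^2*e^(2*t)*e^(t^2/2) + 15*t*e^(2*t)*e^(t^2/2) + 14*e^(2*t)*e^(t^2/2)
d^4M/dt^4 = t^4*e^(2*t)*e^(t^2/2) + 8*t^3*e^(2*t)*e^(t^2/2) + 30*t^2*e^(2*t)*e^(t^2/2) + 56*t*e^(2*t)*e^(t^2/2) + 43*e^(2*t)*e^(t^2/2)

E[X^4] = d^4M/dt^4 |_{t=0} = 43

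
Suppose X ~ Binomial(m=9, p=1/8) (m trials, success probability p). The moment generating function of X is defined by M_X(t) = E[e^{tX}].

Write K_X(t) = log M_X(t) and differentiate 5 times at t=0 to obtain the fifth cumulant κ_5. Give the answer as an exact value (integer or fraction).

κ_5 = K^(5)(0) = -945/4096

M_X(t) = (e^(t)/8 + 7/8)^9
K_X(t) = log M_X(t) = 9*log(e^(t)/8 + 7/8)
K^(5)(t) = (-63*e^(4*t) + 4851*e^(3*t) - 33957*e^(2*t) + 21609*e^(t))/(e^(5*t) + 35*e^(4*t) + 490*e^(3*t) + 3430*e^(2*t) + 12005*e^(t) + 16807)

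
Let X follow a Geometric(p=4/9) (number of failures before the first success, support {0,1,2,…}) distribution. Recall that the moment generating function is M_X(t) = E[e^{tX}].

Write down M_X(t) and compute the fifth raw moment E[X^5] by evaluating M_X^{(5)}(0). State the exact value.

M_X(t) = 4/(9*(1 - 5*e^(t)/9))

E[X^5] = M^(5)(0) = 165535/128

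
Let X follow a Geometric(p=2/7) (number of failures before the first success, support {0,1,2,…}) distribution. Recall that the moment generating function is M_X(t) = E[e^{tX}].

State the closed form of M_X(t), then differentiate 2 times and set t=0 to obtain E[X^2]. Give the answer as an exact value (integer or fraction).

E[X^2] = M^(2)(0) = 15

M_X(t) = 2/(7*(1 - 5*e^(t)/7))
M^(2)(t) = (-50*e^(2*t) - 70*e^(t))/(125*e^(3*t) - 525*e^(2*t) + 735*e^(t) - 343)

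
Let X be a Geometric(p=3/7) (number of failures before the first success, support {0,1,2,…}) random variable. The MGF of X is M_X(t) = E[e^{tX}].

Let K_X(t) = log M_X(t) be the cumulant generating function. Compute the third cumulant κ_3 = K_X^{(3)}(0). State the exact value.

κ_3 = K′′′(0) = 308/27

M_X(t) = 3/(7*(1 - 4*e^(t)/7))
K_X(t) = log M_X(t) = -log(1 - 4*e^(t)/7) - log(7) + log(3)
K′(t) = -4*e^(t)/(4*e^(t) - 7)
K′′(t) = 28*e^(t)/(16*e^(2*t) - 56*e^(t) + 49)
K′′′(t) = (-112*e^(2*t) - 196*e^(t))/(64*e^(3*t) - 336*e^(2*t) + 588*e^(t) - 343)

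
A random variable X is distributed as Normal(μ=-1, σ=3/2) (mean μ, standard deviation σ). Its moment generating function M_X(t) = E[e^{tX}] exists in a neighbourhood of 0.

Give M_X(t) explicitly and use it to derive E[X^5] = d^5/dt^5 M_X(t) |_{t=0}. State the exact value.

M_X(t) = e^(9*t^2/8 - t)
D^5[M](t) = (59049*t^5*e^(9*t^2/8) - 131220*t^4*e^(9*t^2/8) + 379080*t^3*e^(9*t^2/8) - 401760*t^2*e^(9*t^2/8) + 342000*t*e^(9*t^2/8) - 101824*e^(9*t^2/8))*e^(-t)/1024

E[X^5] = D^5[M](0) = -1591/16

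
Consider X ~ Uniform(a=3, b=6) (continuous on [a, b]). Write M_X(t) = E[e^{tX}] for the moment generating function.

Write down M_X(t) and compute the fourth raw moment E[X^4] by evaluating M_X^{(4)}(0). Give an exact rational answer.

E[X^4] = M^(4)(0) = 2511/5

M_X(t) = (e^(6*t) - e^(3*t))/(3*t)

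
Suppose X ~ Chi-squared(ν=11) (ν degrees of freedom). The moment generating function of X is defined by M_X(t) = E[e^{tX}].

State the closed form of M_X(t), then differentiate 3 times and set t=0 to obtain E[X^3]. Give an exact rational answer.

E[X^3] = d^3M/dt^3 |_{t=0} = 2145

M_X(t) = (1 - 2*t)^(-11/2)
dM/dt = 11/(64*t^6*√(1 - 2*t) - 192*t^5*√(1 - 2*t) + 240*t^4*√(1 - 2*t) - 160*t^3*√(1 - 2*t) + 60*t^2*√(1 - 2*t) - 12*t*√(1 - 2*t) + √(1 - 2*t))
d^2M/dt^2 = -143/(128*t^7*√(1 - 2*t) - 448*t^6*√(1 - 2*t) + 672*t^5*√(1 - 2*t) - 560*t^4*√(1 - 2*t) + 280*t^3*√(1 - 2*t) - 84*t^2*√(1 - 2*t) + 14*t*√(1 - 2*t) - √(1 - 2*t))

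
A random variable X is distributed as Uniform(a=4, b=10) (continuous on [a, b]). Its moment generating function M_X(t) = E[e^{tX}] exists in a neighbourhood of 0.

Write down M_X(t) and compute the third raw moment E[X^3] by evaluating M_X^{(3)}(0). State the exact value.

E[X^3] = D^3[M](0) = 406

M_X(t) = (e^(10*t) - e^(4*t))/(6*t)
D^3[M](t) = (500*t^3*e^(10*t) - 32*t^3*e^(4*t) - 150*t^2*e^(10*t) + 24*t^2*e^(4*t) + 30*t*e^(10*t) - 12*t*e^(4*t) - 3*e^(10*t) + 3*e^(4*t))/(3*t^4)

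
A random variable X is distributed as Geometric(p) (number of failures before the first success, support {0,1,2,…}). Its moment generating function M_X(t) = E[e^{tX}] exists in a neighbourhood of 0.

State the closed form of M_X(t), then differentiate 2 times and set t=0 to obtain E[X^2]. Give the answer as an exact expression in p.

E[X^2] = M^(2)(0) = 1 - 3/p + 2/p^2

M_X(t) = p/(-(1 - p)*e^(t) + 1)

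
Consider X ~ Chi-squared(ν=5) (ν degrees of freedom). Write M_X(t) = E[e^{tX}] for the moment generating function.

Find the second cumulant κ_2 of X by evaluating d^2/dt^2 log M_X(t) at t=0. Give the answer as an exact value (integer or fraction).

κ_2 = d^2K/dt^2 |_{t=0} = 10

M_X(t) = (1 - 2*t)^(-5/2)
K_X(t) = log M_X(t) = -5*log(1 - 2*t)/2
dK/dt = -5/(2*t - 1)
d^2K/dt^2 = 10/(4*t^2 - 4*t + 1)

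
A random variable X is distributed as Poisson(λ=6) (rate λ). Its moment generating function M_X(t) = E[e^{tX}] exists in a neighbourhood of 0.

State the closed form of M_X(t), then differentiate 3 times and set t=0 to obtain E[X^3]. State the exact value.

E[X^3] = D^3[M](0) = 330

M_X(t) = e^(6*e^(t) - 6)
D^3[M](t) = (216*e^(3*t)*e^(6*e^(t)) + 108*e^(2*t)*e^(6*e^(t)) + 6*e^(t)*e^(6*e^(t)))*e^(-6)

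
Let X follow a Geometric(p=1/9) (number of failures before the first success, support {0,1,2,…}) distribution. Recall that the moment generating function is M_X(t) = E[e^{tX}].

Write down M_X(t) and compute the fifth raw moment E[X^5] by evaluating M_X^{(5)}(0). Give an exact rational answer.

M_X(t) = 1/(9*(1 - 8*e^(t)/9))
dM/dt = 8*e^(t)/(64*e^(2*t) - 144*e^(t) + 81)
d^2M/dt^2 = (-64*e^(2*t) - 72*e^(t))/(512*e^(3*t) - 1728*e^(2*t) + 1944*e^(t) - 729)
d^3M/dt^3 = (512*e^(3*t) + 2304*e^(2*t) + 648*e^(t))/(4096*e^(4*t) - 18432*e^(3*t) + 31104*e^(2*t) - 23328*e^(t) + 6561)
d^4M/dt^4 = (-4096*e^(4*t) - 50688*e^(3*t) - 57024*e^(2*t) - 5832*e^(t))/(32768*e^(5*t) - 184320*e^(4*t) + 414720*e^(3*t) - 466560*e^(2*t) + 262440*e^(t) - 59049)

E[X^5] = d^5M/dt^5 |_{t=0} = 4993928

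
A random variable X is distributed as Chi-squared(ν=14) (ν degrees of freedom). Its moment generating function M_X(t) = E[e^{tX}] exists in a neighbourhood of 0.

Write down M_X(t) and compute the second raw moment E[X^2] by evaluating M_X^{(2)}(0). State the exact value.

E[X^2] = M^(2)(0) = 224

M_X(t) = (1 - 2*t)^(-7)
M^(2)(t) = -224/(512*t^9 - 2304*t^8 + 4608*t^7 - 5376*t^6 + 4032*t^5 - 2016*t^4 + 672*t^3 - 144*t^2 + 18*t - 1)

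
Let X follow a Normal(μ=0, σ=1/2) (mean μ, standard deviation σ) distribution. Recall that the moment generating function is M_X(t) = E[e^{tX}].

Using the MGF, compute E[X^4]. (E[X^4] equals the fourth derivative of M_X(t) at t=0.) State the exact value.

E[X^4] = M′′′′(0) = 3/16

M_X(t) = e^(t^2/8)
M′(t) = t*e^(t^2/8)/4
M′′(t) = t^2*e^(t^2/8)/16 + e^(t^2/8)/4
M′′′(t) = t^3*e^(t^2/8)/64 + 3*t*e^(t^2/8)/16
M′′′′(t) = t^4*e^(t^2/8)/256 + 3*t^2*e^(t^2/8)/32 + 3*e^(t^2/8)/16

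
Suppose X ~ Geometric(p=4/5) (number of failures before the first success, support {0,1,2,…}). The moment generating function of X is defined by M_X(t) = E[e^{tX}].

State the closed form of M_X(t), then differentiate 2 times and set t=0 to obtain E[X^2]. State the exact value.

E[X^2] = M^(2)(0) = 3/8

M_X(t) = 4/(5*(1 - e^(t)/5))
M^(2)(t) = (-4*e^(2*t) - 20*e^(t))/(e^(3*t) - 15*e^(2*t) + 75*e^(t) - 125)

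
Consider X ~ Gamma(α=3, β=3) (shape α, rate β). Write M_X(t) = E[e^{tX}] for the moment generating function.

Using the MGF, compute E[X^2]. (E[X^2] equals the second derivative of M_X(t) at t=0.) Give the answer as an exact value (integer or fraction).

M_X(t) = 27/(3 - t)^3
M′(t) = 81/(t^4 - 12*t^3 + 54*t^2 - 108*t + 81)
M′′(t) = -324/(t^5 - 15*t^4 + 90*t^3 - 270*t^2 + 405*t - 243)

E[X^2] = M′′(0) = 4/3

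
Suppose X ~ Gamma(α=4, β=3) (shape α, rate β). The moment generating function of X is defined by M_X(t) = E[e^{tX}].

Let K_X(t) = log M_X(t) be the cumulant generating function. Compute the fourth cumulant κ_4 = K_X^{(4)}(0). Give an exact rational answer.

M_X(t) = 81/(3 - t)^4
K_X(t) = log M_X(t) = -4*log(3 - t) + 4*log(3)
K′(t) = -4/(t - 3)
K′′(t) = 4/(t^2 - 6*t + 9)
K′′′(t) = -8/(t^3 - 9*t^2 + 27*t - 27)
K′′′′(t) = 24/(t^4 - 12*t^3 + 54*t^2 - 108*t + 81)

κ_4 = K′′′′(0) = 8/27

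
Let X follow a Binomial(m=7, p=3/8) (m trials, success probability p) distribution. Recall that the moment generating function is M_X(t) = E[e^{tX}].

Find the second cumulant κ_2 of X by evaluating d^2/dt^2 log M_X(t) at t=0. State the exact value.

M_X(t) = (3*e^(t)/8 + 5/8)^7
K_X(t) = log M_X(t) = 7*log(3*e^(t)/8 + 5/8)
D^2[K](t) = 105*e^(t)/(9*e^(2*t) + 30*e^(t) + 25)

κ_2 = D^2[K](0) = 105/64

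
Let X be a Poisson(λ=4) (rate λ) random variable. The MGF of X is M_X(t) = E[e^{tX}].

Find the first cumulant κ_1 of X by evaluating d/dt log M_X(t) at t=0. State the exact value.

κ_1 = D[K](0) = 4

M_X(t) = e^(4*e^(t) - 4)
K_X(t) = log M_X(t) = 4*e^(t) - 4
D[K](t) = 4*e^(t)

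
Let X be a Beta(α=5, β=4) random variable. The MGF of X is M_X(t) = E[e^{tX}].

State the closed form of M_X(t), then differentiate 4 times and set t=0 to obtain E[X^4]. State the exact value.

E[X^4] = M^(4)(0) = 14/99

M_X(t) = ₁F₁(5; 9; t)
M^(4)(t) = 14*₁F₁(9; 13; t)/99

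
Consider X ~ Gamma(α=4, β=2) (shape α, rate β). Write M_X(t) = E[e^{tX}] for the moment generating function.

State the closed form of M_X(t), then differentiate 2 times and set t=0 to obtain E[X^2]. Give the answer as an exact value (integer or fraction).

E[X^2] = M^(2)(0) = 5

M_X(t) = 16/(2 - t)^4
M^(2)(t) = 320/(t^6 - 12*t^5 + 60*t^4 - 160*t^3 + 240*t^2 - 192*t + 64)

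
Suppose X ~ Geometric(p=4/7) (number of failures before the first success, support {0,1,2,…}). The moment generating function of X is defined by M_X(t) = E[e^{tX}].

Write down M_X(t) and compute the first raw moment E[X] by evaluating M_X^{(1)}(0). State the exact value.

E[X] = M′(0) = 3/4

M_X(t) = 4/(7*(1 - 3*e^(t)/7))
M′(t) = 12*e^(t)/(9*e^(2*t) - 42*e^(t) + 49)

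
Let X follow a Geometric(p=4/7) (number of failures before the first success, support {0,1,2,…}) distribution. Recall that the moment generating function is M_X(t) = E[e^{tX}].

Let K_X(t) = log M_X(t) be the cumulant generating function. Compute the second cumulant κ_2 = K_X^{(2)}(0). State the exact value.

M_X(t) = 4/(7*(1 - 3*e^(t)/7))
K_X(t) = log M_X(t) = -log(1 - 3*e^(t)/7) - log(7) + 2*log(2)
D^2[K](t) = 21*e^(t)/(9*e^(2*t) - 42*e^(t) + 49)

κ_2 = D^2[K](0) = 21/16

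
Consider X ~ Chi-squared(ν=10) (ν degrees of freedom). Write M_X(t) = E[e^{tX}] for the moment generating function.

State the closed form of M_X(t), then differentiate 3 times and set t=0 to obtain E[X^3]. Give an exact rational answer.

E[X^3] = D^3[M](0) = 1680

M_X(t) = (1 - 2*t)^(-5)
D^3[M](t) = 1680/(256*t^8 - 1024*t^7 + 1792*t^6 - 1792*t^5 + 1120*t^4 - 448*t^3 + 112*t^2 - 16*t + 1)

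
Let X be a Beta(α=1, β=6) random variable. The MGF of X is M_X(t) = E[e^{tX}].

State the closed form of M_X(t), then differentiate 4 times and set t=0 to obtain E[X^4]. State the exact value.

M_X(t) = ₁F₁(1; 7; t)
dM/dt = ₁F₁(2; 8; t)/7
d^2M/dt^2 = ₁F₁(3; 9; t)/28
d^3M/dt^3 = ₁F₁(4; 10; t)/84
d^4M/dt^4 = ₁F₁(5; 11; t)/210

E[X^4] = d^4M/dt^4 |_{t=0} = 1/210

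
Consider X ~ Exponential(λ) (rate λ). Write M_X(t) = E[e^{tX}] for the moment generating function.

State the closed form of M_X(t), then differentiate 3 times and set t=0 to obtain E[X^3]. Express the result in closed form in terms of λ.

M_X(t) = λ/(λ - t)
M^(3)(t) = 6*λ/(λ^4 - 4*λ^3*t + 6*λ^2*t^2 - 4*λ*t^3 + t^4)

E[X^3] = M^(3)(0) = 6/λ^3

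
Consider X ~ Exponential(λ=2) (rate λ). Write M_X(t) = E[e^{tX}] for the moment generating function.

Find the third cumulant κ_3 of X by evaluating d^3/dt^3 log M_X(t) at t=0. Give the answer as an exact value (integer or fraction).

M_X(t) = 2/(2 - t)
K_X(t) = log M_X(t) = -log(2 - t) + log(2)
K′(t) = -1/(t - 2)
K′′(t) = 1/(t^2 - 4*t + 4)
K′′′(t) = -2/(t^3 - 6*t^2 + 12*t - 8)

κ_3 = K′′′(0) = 1/4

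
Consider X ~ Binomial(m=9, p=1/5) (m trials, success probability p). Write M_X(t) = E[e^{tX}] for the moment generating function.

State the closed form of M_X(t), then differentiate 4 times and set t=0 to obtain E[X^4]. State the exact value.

E[X^4] = M′′′′(0) = 31869/625

M_X(t) = (e^(t)/5 + 4/5)^9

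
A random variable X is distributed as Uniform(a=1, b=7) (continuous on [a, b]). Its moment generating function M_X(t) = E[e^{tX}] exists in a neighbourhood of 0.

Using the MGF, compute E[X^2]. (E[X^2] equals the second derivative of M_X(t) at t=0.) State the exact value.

E[X^2] = D^2[M](0) = 19

M_X(t) = (e^(7*t) - e^(t))/(6*t)
D^2[M](t) = (49*t^2*e^(7*t) - t^2*e^(t) - 14*t*e^(7*t) + 2*t*e^(t) + 2*e^(7*t) - 2*e^(t))/(6*t^3)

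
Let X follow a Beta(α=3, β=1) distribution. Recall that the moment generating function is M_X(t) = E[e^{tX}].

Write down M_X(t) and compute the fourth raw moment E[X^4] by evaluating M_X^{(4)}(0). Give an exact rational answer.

M_X(t) = ₁F₁(3; 4; t)
M^(4)(t) = 3*₁F₁(7; 8; t)/7

E[X^4] = M^(4)(0) = 3/7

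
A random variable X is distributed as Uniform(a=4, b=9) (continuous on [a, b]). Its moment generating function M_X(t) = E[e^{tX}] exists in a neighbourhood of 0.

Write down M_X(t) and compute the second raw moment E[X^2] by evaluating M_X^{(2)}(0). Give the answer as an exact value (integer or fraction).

M_X(t) = (e^(9*t) - e^(4*t))/(5*t)
D^2[M](t) = (81*t^2*e^(9*t) - 16*t^2*e^(4*t) - 18*t*e^(9*t) + 8*t*e^(4*t) + 2*e^(9*t) - 2*e^(4*t))/(5*t^3)

E[X^2] = D^2[M](0) = 133/3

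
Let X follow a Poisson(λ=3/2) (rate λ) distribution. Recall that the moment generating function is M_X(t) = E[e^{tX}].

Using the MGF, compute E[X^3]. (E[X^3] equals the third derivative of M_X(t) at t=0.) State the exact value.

E[X^3] = M′′′(0) = 93/8

M_X(t) = e^(3*e^(t)/2 - 3/2)
M′(t) = 3*e^(-3/2)*e^(t)*e^(3*e^(t)/2)/2
M′′(t) = (9*e^(2*t)*e^(3*e^(t)/2) + 6*e^(t)*e^(3*e^(t)/2))*e^(-3/2)/4
M′′′(t) = (27*e^(3*t)*e^(3*e^(t)/2) + 54*e^(2*t)*e^(3*e^(t)/2) + 12*e^(t)*e^(3*e^(t)/2))*e^(-3/2)/8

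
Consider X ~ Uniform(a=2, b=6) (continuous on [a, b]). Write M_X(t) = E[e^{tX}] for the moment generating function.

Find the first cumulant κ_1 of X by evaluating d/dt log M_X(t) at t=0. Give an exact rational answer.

κ_1 = K′(0) = 4

M_X(t) = (e^(6*t) - e^(2*t))/(4*t)
K_X(t) = log M_X(t) = -log(t) + log(e^(6*t) - e^(2*t)) - 2*log(2)
K′(t) = (6*t*e^(4*t) - 2*t - e^(4*t) + 1)/(t*e^(4*t) - t)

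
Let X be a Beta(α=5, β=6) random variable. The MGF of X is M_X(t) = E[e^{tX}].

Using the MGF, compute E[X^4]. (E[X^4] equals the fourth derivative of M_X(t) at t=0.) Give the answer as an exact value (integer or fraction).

E[X^4] = M′′′′(0) = 10/143

M_X(t) = ₁F₁(5; 11; t)
M′(t) = 5*₁F₁(6; 12; t)/11
M′′(t) = 5*₁F₁(7; 13; t)/22
M′′′(t) = 35*₁F₁(8; 14; t)/286
M′′′′(t) = 10*₁F₁(9; 15; t)/143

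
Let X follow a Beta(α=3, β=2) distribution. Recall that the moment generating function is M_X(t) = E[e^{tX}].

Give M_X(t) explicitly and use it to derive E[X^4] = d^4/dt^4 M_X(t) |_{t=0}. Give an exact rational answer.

E[X^4] = M^(4)(0) = 3/14

M_X(t) = ₁F₁(3; 5; t)
M^(4)(t) = 3*₁F₁(7; 9; t)/14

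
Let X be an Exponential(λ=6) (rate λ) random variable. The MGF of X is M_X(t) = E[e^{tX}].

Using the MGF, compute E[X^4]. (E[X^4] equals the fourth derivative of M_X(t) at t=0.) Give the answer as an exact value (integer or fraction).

M_X(t) = 6/(6 - t)
M′(t) = 6/(t^2 - 12*t + 36)
M′′(t) = -12/(t^3 - 18*t^2 + 108*t - 216)
M′′′(t) = 36/(t^4 - 24*t^3 + 216*t^2 - 864*t + 1296)
M′′′′(t) = -144/(t^5 - 30*t^4 + 360*t^3 - 2160*t^2 + 6480*t - 7776)

E[X^4] = M′′′′(0) = 1/54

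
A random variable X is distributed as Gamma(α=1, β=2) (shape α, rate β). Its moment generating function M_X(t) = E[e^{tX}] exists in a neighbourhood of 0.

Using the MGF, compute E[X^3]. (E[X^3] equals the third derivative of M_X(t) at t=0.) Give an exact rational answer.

M_X(t) = 2/(2 - t)
M^(3)(t) = 12/(t^4 - 8*t^3 + 24*t^2 - 32*t + 16)

E[X^3] = M^(3)(0) = 3/4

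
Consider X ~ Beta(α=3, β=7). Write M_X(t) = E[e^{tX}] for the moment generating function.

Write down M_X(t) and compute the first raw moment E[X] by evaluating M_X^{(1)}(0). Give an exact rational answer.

M_X(t) = ₁F₁(3; 10; t)
M′(t) = 3*₁F₁(4; 11; t)/10

E[X] = M′(0) = 3/10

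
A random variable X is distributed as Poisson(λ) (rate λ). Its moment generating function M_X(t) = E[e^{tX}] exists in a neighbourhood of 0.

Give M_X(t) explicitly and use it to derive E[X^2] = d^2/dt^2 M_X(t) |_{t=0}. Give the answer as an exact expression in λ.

E[X^2] = d^2M/dt^2 |_{t=0} = λ*(λ + 1)

M_X(t) = e^(λ*(e^(t) - 1))
dM/dt = λ*e^(-λ)*e^(t)*e^(λ*e^(t))
d^2M/dt^2 = (λ^2*e^(2*t)*e^(λ*e^(t)) + λ*e^(t)*e^(λ*e^(t)))*e^(-λ)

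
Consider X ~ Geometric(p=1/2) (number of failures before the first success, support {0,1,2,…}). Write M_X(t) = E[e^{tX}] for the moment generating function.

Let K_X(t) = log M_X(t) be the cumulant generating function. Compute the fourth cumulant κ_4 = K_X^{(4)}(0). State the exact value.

M_X(t) = 1/(2*(1 - e^(t)/2))
K_X(t) = log M_X(t) = -log(1 - e^(t)/2) - log(2)
K′(t) = -e^(t)/(e^(t) - 2)
K′′(t) = 2*e^(t)/(e^(2*t) - 4*e^(t) + 4)
K′′′(t) = (-2*e^(2*t) - 4*e^(t))/(e^(3*t) - 6*e^(2*t) + 12*e^(t) - 8)
K′′′′(t) = (2*e^(3*t) + 16*e^(2*t) + 8*e^(t))/(e^(4*t) - 8*e^(3*t) + 24*e^(2*t) - 32*e^(t) + 16)

κ_4 = K′′′′(0) = 26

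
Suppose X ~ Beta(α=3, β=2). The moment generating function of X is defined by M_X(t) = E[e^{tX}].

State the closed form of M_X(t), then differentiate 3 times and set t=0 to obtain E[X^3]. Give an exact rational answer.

M_X(t) = ₁F₁(3; 5; t)
M^(3)(t) = 2*₁F₁(6; 8; t)/7

E[X^3] = M^(3)(0) = 2/7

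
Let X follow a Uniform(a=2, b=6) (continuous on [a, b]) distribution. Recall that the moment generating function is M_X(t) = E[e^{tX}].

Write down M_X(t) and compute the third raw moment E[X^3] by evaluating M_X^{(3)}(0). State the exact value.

E[X^3] = D^3[M](0) = 80

M_X(t) = (e^(6*t) - e^(2*t))/(4*t)
D^3[M](t) = (108*t^3*e^(6*t) - 4*t^3*e^(2*t) - 54*t^2*e^(6*t) + 6*t^2*e^(2*t) + 18*t*e^(6*t) - 6*t*e^(2*t) - 3*e^(6*t) + 3*e^(2*t))/(2*t^4)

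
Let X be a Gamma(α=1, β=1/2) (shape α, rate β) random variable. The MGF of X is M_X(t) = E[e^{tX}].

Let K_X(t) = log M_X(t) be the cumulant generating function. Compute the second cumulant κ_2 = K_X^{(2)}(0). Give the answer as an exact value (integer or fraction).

M_X(t) = 1/(2*(1/2 - t))
K_X(t) = log M_X(t) = -log(1/2 - t) - log(2)
K^(2)(t) = 4/(4*t^2 - 4*t + 1)

κ_2 = K^(2)(0) = 4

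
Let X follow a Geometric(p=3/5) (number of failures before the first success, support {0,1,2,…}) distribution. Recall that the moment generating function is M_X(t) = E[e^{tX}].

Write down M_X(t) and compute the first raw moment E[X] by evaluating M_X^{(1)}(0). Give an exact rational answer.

M_X(t) = 3/(5*(1 - 2*e^(t)/5))
D[M](t) = 6*e^(t)/(4*e^(2*t) - 20*e^(t) + 25)

E[X] = D[M](0) = 2/3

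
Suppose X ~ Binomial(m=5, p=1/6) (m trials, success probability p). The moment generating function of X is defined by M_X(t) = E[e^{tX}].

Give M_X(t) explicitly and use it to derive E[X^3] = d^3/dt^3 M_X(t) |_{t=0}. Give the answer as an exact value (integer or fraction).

M_X(t) = (e^(t)/6 + 5/6)^5
M′(t) = 5*e^(5*t)/7776 + 25*e^(4*t)/1944 + 125*e^(3*t)/1296 + 625*e^(2*t)/1944 + 3125*e^(t)/7776
M′′(t) = 25*e^(5*t)/7776 + 25*e^(4*t)/486 + 125*e^(3*t)/432 + 625*e^(2*t)/972 + 3125*e^(t)/7776
M′′′(t) = 125*e^(5*t)/7776 + 50*e^(4*t)/243 + 125*e^(3*t)/144 + 625*e^(2*t)/486 + 3125*e^(t)/7776

E[X^3] = M′′′(0) = 25/9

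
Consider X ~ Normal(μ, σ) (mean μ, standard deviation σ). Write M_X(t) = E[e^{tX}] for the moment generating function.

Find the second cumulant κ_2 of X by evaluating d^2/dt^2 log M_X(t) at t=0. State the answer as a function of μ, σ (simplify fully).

κ_2 = K^(2)(0) = σ^2

M_X(t) = e^(μ*t + σ^2*t^2/2)
K_X(t) = log M_X(t) = μ*t + σ^2*t^2/2
K^(2)(t) = σ^2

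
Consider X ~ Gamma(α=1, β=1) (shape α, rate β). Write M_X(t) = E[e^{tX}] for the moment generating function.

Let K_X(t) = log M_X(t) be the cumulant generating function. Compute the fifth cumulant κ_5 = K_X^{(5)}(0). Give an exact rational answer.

κ_5 = K^(5)(0) = 24

M_X(t) = 1/(1 - t)
K_X(t) = log M_X(t) = -log(1 - t)
K^(5)(t) = -24/(t^5 - 5*t^4 + 10*t^3 - 10*t^2 + 5*t - 1)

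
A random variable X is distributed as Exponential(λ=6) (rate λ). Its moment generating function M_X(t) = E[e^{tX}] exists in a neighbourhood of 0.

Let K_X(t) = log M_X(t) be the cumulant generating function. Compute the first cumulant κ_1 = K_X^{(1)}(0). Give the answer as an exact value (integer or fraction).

M_X(t) = 6/(6 - t)
K_X(t) = log M_X(t) = -log(6 - t) + log(6)
K^(1)(t) = -1/(t - 6)

κ_1 = K^(1)(0) = 1/6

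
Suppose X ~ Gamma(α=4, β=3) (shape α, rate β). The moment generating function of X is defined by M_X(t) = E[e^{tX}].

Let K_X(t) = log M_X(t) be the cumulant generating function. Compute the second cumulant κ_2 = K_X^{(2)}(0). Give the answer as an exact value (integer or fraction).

M_X(t) = 81/(3 - t)^4
K_X(t) = log M_X(t) = -4*log(3 - t) + 4*log(3)
D^2[K](t) = 4/(t^2 - 6*t + 9)

κ_2 = D^2[K](0) = 4/9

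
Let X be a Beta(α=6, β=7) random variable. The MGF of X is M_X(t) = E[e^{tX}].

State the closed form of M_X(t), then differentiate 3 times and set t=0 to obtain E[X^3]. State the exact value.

E[X^3] = D^3[M](0) = 8/65

M_X(t) = ₁F₁(6; 13; t)
D^3[M](t) = 8*₁F₁(9; 16; t)/65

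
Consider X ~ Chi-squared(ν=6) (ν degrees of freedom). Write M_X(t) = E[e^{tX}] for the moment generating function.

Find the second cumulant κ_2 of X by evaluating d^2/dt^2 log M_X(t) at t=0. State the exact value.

M_X(t) = (1 - 2*t)^(-3)
K_X(t) = log M_X(t) = -3*log(1 - 2*t)
D^2[K](t) = 12/(4*t^2 - 4*t + 1)

κ_2 = D^2[K](0) = 12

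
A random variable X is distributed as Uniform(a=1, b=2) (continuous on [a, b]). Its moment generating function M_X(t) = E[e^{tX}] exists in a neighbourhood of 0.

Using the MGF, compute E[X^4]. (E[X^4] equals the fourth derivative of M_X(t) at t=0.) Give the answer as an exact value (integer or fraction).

E[X^4] = d^4M/dt^4 |_{t=0} = 31/5

M_X(t) = (e^(2*t) - e^(t))/t
dM/dt = (2*t*e^(2*t) - t*e^(t) - e^(2*t) + e^(t))/t^2
d^2M/dt^2 = (4*t^2*e^(2*t) - t^2*e^(t) - 4*t*e^(2*t) + 2*t*e^(t) + 2*e^(2*t) - 2*e^(t))/t^3
d^3M/dt^3 = (8*t^3*e^(2*t) - t^3*e^(t) - 12*t^2*e^(2*t) + 3*t^2*e^(t) + 12*t*e^(2*t) - 6*t*e^(t) - 6*e^(2*t) + 6*e^(t))/t^4
d^4M/dt^4 = (16*t^4*e^(2*t) - t^4*e^(t) - 32*t^3*e^(2*t) + 4*t^3*e^(t) + 48*t^2*e^(2*t) - 12*t^2*e^(t) - 48*t*e^(2*t) + 24*t*e^(t) + 24*e^(2*t) - 24*e^(t))/t^5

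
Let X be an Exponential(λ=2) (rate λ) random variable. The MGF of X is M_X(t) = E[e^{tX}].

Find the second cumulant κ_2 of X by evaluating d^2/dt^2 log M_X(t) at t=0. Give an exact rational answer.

κ_2 = d^2K/dt^2 |_{t=0} = 1/4

M_X(t) = 2/(2 - t)
K_X(t) = log M_X(t) = -log(2 - t) + log(2)
dK/dt = -1/(t - 2)
d^2K/dt^2 = 1/(t^2 - 4*t + 4)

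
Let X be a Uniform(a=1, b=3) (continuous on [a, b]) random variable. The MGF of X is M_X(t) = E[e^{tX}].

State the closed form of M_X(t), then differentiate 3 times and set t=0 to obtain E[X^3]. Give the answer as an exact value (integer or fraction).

M_X(t) = (e^(3*t) - e^(t))/(2*t)
M^(3)(t) = (27*t^3*e^(3*t) - t^3*e^(t) - 27*t^2*e^(3*t) + 3*t^2*e^(t) + 18*t*e^(3*t) - 6*t*e^(t) - 6*e^(3*t) + 6*e^(t))/(2*t^4)

E[X^3] = M^(3)(0) = 10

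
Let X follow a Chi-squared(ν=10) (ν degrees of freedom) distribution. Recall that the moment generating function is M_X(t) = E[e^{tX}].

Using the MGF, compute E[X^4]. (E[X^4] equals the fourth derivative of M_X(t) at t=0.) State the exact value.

M_X(t) = (1 - 2*t)^(-5)
M′(t) = 10/(64*t^6 - 192*t^5 + 240*t^4 - 160*t^3 + 60*t^2 - 12*t + 1)
M′′(t) = -120/(128*t^7 - 448*t^6 + 672*t^5 - 560*t^4 + 280*t^3 - 84*t^2 + 14*t - 1)
M′′′(t) = 1680/(256*t^8 - 1024*t^7 + 1792*t^6 - 1792*t^5 + 1120*t^4 - 448*t^3 + 112*t^2 - 16*t + 1)
M′′′′(t) = -26880/(512*t^9 - 2304*t^8 + 4608*t^7 - 5376*t^6 + 4032*t^5 - 2016*t^4 + 672*t^3 - 144*t^2 + 18*t - 1)

E[X^4] = M′′′′(0) = 26880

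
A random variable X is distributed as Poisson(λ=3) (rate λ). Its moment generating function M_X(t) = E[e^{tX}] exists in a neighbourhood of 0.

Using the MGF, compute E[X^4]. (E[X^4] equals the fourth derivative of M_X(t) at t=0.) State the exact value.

M_X(t) = e^(3*e^(t) - 3)
M′(t) = 3*e^(-3)*e^(t)*e^(3*e^(t))
M′′(t) = (9*e^(2*t)*e^(3*e^(t)) + 3*e^(t)*e^(3*e^(t)))*e^(-3)
M′′′(t) = (27*e^(3*t)*e^(3*e^(t)) + 27*e^(2*t)*e^(3*e^(t)) + 3*e^(t)*e^(3*e^(t)))*e^(-3)
M′′′′(t) = (81*e^(4*t)*e^(3*e^(t)) + 162*e^(3*t)*e^(3*e^(t)) + 63*e^(2*t)*e^(3*e^(t)) + 3*e^(t)*e^(3*e^(t)))*e^(-3)

E[X^4] = M′′′′(0) = 309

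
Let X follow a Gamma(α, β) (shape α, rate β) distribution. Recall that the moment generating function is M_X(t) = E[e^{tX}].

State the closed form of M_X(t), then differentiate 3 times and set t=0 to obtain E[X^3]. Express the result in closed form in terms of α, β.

M_X(t) = (β/(β - t))^α
M′(t) = -α*β^α*(1/(β - t))^α/(-β + t)
M′′(t) = (α^2*β^α*(1/(β - t))^α + α*β^α*(1/(β - t))^α)/(β^2 - 2*β*t + t^2)
M′′′(t) = (-α^3*β^α*(1/(β - t))^α - 3*α^2*β^α*(1/(β - t))^α - 2*α*β^α*(1/(β - t))^α)/(-β^3 + 3*β^2*t - 3*β*t^2 + t^3)

E[X^3] = M′′′(0) = α*(α^2 + 3*α + 2)/β^3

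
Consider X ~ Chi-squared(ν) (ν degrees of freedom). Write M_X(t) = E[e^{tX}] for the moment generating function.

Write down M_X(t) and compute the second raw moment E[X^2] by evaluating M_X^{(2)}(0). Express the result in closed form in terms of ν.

M_X(t) = (1 - 2*t)^(-ν/2)
D^2[M](t) = (ν^2 + 2*ν)/(4*t^2*(1 - 2*t)^(ν/2) - 4*t*(1 - 2*t)^(ν/2) + (1 - 2*t)^(ν/2))

E[X^2] = D^2[M](0) = ν*(ν + 2)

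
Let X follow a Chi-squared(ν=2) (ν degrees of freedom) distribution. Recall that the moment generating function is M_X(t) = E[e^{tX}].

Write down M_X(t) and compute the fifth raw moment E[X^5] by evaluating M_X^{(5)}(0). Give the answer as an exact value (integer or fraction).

E[X^5] = M′′′′′(0) = 3840

M_X(t) = 1/(1 - 2*t)
M′(t) = 2/(4*t^2 - 4*t + 1)
M′′(t) = -8/(8*t^3 - 12*t^2 + 6*t - 1)
M′′′(t) = 48/(16*t^4 - 32*t^3 + 24*t^2 - 8*t + 1)
M′′′′(t) = -384/(32*t^5 - 80*t^4 + 80*t^3 - 40*t^2 + 10*t - 1)
M′′′′′(t) = 3840/(64*t^6 - 192*t^5 + 240*t^4 - 160*t^3 + 60*t^2 - 12*t + 1)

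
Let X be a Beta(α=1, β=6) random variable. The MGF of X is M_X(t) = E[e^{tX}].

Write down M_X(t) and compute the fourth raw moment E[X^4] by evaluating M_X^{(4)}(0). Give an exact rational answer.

M_X(t) = ₁F₁(1; 7; t)
D^4[M](t) = ₁F₁(5; 11; t)/210

E[X^4] = D^4[M](0) = 1/210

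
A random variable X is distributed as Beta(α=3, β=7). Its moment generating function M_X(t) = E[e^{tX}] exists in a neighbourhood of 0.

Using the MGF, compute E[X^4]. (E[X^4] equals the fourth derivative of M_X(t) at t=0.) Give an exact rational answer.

E[X^4] = M′′′′(0) = 3/143

M_X(t) = ₁F₁(3; 10; t)
M′(t) = 3*₁F₁(4; 11; t)/10
M′′(t) = 6*₁F₁(5; 12; t)/55
M′′′(t) = ₁F₁(6; 13; t)/22
M′′′′(t) = 3*₁F₁(7; 14; t)/143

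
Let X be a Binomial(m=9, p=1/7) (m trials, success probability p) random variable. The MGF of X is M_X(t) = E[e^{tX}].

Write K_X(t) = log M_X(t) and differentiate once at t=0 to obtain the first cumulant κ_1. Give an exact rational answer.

M_X(t) = (e^(t)/7 + 6/7)^9
K_X(t) = log M_X(t) = 9*log(e^(t)/7 + 6/7)
dK/dt = 9*e^(t)/(e^(t) + 6)

κ_1 = dK/dt |_{t=0} = 9/7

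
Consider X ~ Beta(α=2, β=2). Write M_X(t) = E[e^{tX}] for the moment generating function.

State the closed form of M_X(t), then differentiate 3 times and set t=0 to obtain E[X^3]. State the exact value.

M_X(t) = ₁F₁(2; 4; t)
D^3[M](t) = ₁F₁(5; 7; t)/5

E[X^3] = D^3[M](0) = 1/5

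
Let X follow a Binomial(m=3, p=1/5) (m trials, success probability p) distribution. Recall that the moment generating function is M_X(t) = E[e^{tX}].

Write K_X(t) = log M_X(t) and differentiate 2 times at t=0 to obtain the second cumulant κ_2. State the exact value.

M_X(t) = (e^(t)/5 + 4/5)^3
K_X(t) = log M_X(t) = 3*log(e^(t)/5 + 4/5)
K′(t) = 3*e^(t)/(e^(t) + 4)
K′′(t) = 12*e^(t)/(e^(2*t) + 8*e^(t) + 16)

κ_2 = K′′(0) = 12/25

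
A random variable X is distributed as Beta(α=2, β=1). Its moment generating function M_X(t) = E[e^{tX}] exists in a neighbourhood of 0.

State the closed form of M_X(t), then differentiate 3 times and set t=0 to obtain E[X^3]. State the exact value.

M_X(t) = ₁F₁(2; 3; t)
D^3[M](t) = 2*₁F₁(5; 6; t)/5

E[X^3] = D^3[M](0) = 2/5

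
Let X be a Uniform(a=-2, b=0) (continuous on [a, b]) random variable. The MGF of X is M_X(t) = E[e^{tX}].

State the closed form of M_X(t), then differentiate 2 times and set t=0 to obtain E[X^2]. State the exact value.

E[X^2] = M′′(0) = 4/3

M_X(t) = (1 - e^(-2*t))/(2*t)
M′(t) = (2*t - e^(2*t) + 1)*e^(-2*t)/(2*t^2)
M′′(t) = (-2*t^2 - 2*t + e^(2*t) - 1)*e^(-2*t)/t^3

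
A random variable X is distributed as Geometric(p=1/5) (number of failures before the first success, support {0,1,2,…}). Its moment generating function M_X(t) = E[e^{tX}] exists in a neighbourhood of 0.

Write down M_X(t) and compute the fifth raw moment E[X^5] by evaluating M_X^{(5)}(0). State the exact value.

M_X(t) = 1/(5*(1 - 4*e^(t)/5))
dM/dt = 4*e^(t)/(16*e^(2*t) - 40*e^(t) + 25)
d^2M/dt^2 = (-16*e^(2*t) - 20*e^(t))/(64*e^(3*t) - 240*e^(2*t) + 300*e^(t) - 125)
d^3M/dt^3 = (64*e^(3*t) + 320*e^(2*t) + 100*e^(t))/(256*e^(4*t) - 1280*e^(3*t) + 2400*e^(2*t) - 2000*e^(t) + 625)
d^4M/dt^4 = (-256*e^(4*t) - 3520*e^(3*t) - 4400*e^(2*t) - 500*e^(t))/(1024*e^(5*t) - 6400*e^(4*t) + 16000*e^(3*t) - 20000*e^(2*t) + 12500*e^(t) - 3125)

E[X^5] = d^5M/dt^5 |_{t=0} = 194404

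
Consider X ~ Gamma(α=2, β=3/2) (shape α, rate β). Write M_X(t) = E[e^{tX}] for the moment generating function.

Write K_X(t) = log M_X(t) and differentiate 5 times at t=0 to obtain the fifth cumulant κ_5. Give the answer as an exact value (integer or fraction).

κ_5 = d^5K/dt^5 |_{t=0} = 512/81

M_X(t) = 9/(4*(3/2 - t)^2)
K_X(t) = log M_X(t) = -2*log(3/2 - t) - 2*log(2) + 2*log(3)
dK/dt = -4/(2*t - 3)
d^2K/dt^2 = 8/(4*t^2 - 12*t + 9)
d^3K/dt^3 = -32/(8*t^3 - 36*t^2 + 54*t - 27)
d^4K/dt^4 = 192/(16*t^4 - 96*t^3 + 216*t^2 - 216*t + 81)
d^5K/dt^5 = -1536/(32*t^5 - 240*t^4 + 720*t^3 - 1080*t^2 + 810*t - 243)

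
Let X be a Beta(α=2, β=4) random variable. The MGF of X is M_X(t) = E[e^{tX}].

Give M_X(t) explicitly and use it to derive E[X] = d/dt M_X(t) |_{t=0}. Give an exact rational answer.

M_X(t) = ₁F₁(2; 6; t)
M^(1)(t) = ₁F₁(3; 7; t)/3

E[X] = M^(1)(0) = 1/3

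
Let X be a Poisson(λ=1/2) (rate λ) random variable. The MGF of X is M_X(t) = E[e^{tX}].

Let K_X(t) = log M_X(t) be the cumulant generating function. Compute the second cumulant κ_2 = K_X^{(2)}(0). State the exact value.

M_X(t) = e^(e^(t)/2 - 1/2)
K_X(t) = log M_X(t) = e^(t)/2 - 1/2
K^(2)(t) = e^(t)/2

κ_2 = K^(2)(0) = 1/2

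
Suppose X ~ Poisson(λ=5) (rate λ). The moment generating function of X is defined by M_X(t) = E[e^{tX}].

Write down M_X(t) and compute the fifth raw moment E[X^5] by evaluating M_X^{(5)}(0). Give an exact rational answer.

M_X(t) = e^(5*e^(t) - 5)
M′(t) = 5*e^(-5)*e^(t)*e^(5*e^(t))
M′′(t) = (25*e^(2*t)*e^(5*e^(t)) + 5*e^(t)*e^(5*e^(t)))*e^(-5)
M′′′(t) = (125*e^(3*t)*e^(5*e^(t)) + 75*e^(2*t)*e^(5*e^(t)) + 5*e^(t)*e^(5*e^(t)))*e^(-5)
M′′′′(t) = (625*e^(4*t)*e^(5*e^(t)) + 750*e^(3*t)*e^(5*e^(t)) + 175*e^(2*t)*e^(5*e^(t)) + 5*e^(t)*e^(5*e^(t)))*e^(-5)
M′′′′′(t) = (3125*e^(5*t)*e^(5*e^(t)) + 6250*e^(4*t)*e^(5*e^(t)) + 3125*e^(3*t)*e^(5*e^(t)) + 375*e^(2*t)*e^(5*e^(t)) + 5*e^(t)*e^(5*e^(t)))*e^(-5)

E[X^5] = M′′′′′(0) = 12880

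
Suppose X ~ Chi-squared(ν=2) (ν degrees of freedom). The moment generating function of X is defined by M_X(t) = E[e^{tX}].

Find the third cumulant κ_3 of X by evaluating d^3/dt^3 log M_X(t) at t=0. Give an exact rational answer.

κ_3 = K′′′(0) = 16

M_X(t) = 1/(1 - 2*t)
K_X(t) = log M_X(t) = -log(1 - 2*t)
K′(t) = -2/(2*t - 1)
K′′(t) = 4/(4*t^2 - 4*t + 1)
K′′′(t) = -16/(8*t^3 - 12*t^2 + 6*t - 1)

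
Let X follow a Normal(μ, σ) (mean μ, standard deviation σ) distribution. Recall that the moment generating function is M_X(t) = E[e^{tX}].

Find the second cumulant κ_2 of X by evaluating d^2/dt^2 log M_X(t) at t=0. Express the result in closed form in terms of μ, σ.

κ_2 = D^2[K](0) = σ^2

M_X(t) = e^(μ*t + σ^2*t^2/2)
K_X(t) = log M_X(t) = μ*t + σ^2*t^2/2
D^2[K](t) = σ^2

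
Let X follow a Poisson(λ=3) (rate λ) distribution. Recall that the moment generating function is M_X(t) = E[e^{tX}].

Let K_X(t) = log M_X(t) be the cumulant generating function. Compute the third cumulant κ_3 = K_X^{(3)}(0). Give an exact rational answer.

M_X(t) = e^(3*e^(t) - 3)
K_X(t) = log M_X(t) = 3*e^(t) - 3
dK/dt = 3*e^(t)
d^2K/dt^2 = 3*e^(t)
d^3K/dt^3 = 3*e^(t)

κ_3 = d^3K/dt^3 |_{t=0} = 3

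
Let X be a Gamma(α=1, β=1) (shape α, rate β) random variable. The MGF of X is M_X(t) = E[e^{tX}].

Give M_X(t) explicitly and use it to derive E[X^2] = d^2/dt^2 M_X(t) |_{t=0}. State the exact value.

M_X(t) = 1/(1 - t)
D^2[M](t) = -2/(t^3 - 3*t^2 + 3*t - 1)

E[X^2] = D^2[M](0) = 2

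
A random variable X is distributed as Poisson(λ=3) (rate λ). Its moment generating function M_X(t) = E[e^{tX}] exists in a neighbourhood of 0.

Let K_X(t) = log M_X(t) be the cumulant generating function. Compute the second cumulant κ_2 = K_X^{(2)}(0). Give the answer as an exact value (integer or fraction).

κ_2 = K^(2)(0) = 3

M_X(t) = e^(3*e^(t) - 3)
K_X(t) = log M_X(t) = 3*e^(t) - 3
K^(2)(t) = 3*e^(t)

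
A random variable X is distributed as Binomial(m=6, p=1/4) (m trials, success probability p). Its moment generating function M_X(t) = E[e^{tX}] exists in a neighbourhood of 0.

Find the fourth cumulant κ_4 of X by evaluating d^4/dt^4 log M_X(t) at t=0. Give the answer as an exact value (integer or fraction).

κ_4 = K′′′′(0) = -9/64

M_X(t) = (e^(t)/4 + 3/4)^6
K_X(t) = log M_X(t) = 6*log(e^(t)/4 + 3/4)
K′(t) = 6*e^(t)/(e^(t) + 3)
K′′(t) = 18*e^(t)/(e^(2*t) + 6*e^(t) + 9)
K′′′(t) = (-18*e^(2*t) + 54*e^(t))/(e^(3*t) + 9*e^(2*t) + 27*e^(t) + 27)
K′′′′(t) = (18*e^(3*t) - 216*e^(2*t) + 162*e^(t))/(e^(4*t) + 12*e^(3*t) + 54*e^(2*t) + 108*e^(t) + 81)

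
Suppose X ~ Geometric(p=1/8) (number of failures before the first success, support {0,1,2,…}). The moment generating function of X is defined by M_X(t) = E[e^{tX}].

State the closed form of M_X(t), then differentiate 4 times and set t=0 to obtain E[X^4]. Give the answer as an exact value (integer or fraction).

E[X^4] = d^4M/dt^4 |_{t=0} = 70665

M_X(t) = 1/(8*(1 - 7*e^(t)/8))
dM/dt = 7*e^(t)/(49*e^(2*t) - 112*e^(t) + 64)
d^2M/dt^2 = (-49*e^(2*t) - 56*e^(t))/(343*e^(3*t) - 1176*e^(2*t) + 1344*e^(t) - 512)
d^3M/dt^3 = (343*e^(3*t) + 1568*e^(2*t) + 448*e^(t))/(2401*e^(4*t) - 10976*e^(3*t) + 18816*e^(2*t) - 14336*e^(t) + 4096)
d^4M/dt^4 = (-2401*e^(4*t) - 30184*e^(3*t) - 34496*e^(2*t) - 3584*e^(t))/(16807*e^(5*t) - 96040*e^(4*t) + 219520*e^(3*t) - 250880*e^(2*t) + 143360*e^(t) - 32768)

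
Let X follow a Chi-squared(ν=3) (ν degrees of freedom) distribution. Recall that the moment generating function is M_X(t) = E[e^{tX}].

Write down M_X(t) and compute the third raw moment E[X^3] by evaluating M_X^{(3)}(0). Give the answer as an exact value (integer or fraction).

M_X(t) = (1 - 2*t)^(-3/2)
M′(t) = 3/(4*t^2*√(1 - 2*t) - 4*t*√(1 - 2*t) + √(1 - 2*t))
M′′(t) = -15/(8*t^3*√(1 - 2*t) - 12*t^2*√(1 - 2*t) + 6*t*√(1 - 2*t) - √(1 - 2*t))
M′′′(t) = 105/(16*t^4*√(1 - 2*t) - 32*t^3*√(1 - 2*t) + 24*t^2*√(1 - 2*t) - 8*t*√(1 - 2*t) + √(1 - 2*t))

E[X^3] = M′′′(0) = 105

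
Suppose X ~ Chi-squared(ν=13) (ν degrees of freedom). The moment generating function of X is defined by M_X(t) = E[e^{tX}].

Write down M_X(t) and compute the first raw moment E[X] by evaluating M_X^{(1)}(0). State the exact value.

E[X] = D[M](0) = 13

M_X(t) = (1 - 2*t)^(-13/2)
D[M](t) = -13/(128*t^7*√(1 - 2*t) - 448*t^6*√(1 - 2*t) + 672*t^5*√(1 - 2*t) - 560*t^4*√(1 - 2*t) + 280*t^3*√(1 - 2*t) - 84*t^2*√(1 - 2*t) + 14*t*√(1 - 2*t) - √(1 - 2*t))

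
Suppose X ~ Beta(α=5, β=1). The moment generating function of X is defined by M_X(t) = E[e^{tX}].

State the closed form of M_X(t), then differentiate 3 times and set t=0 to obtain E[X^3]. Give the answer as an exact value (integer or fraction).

M_X(t) = ₁F₁(5; 6; t)
M′(t) = 5*₁F₁(6; 7; t)/6
M′′(t) = 5*₁F₁(7; 8; t)/7
M′′′(t) = 5*₁F₁(8; 9; t)/8

E[X^3] = M′′′(0) = 5/8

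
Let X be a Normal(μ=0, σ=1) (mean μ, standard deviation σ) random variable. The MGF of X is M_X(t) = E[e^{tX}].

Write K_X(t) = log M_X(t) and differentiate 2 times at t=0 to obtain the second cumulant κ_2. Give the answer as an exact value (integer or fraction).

M_X(t) = e^(t^2/2)
K_X(t) = log M_X(t) = t^2/2
dK/dt = t
d^2K/dt^2 = 1

κ_2 = d^2K/dt^2 |_{t=0} = 1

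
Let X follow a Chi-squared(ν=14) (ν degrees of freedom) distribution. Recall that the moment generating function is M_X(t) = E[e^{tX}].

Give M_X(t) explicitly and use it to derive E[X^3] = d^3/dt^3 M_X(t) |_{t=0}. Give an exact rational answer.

M_X(t) = (1 - 2*t)^(-7)
M^(3)(t) = 4032/(1024*t^10 - 5120*t^9 + 11520*t^8 - 15360*t^7 + 13440*t^6 - 8064*t^5 + 3360*t^4 - 960*t^3 + 180*t^2 - 20*t + 1)

E[X^3] = M^(3)(0) = 4032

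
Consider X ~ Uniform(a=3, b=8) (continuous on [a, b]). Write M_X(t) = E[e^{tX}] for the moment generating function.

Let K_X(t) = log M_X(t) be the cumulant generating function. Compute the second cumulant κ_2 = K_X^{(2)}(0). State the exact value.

κ_2 = K^(2)(0) = 25/12

M_X(t) = (e^(8*t) - e^(3*t))/(5*t)
K_X(t) = log M_X(t) = -log(t) + log(e^(8*t) - e^(3*t)) - log(5)
K^(2)(t) = (-25*t^2*e^(5*t) + e^(10*t) - 2*e^(5*t) + 1)/(t^2*e^(10*t) - 2*t^2*e^(5*t) + t^2)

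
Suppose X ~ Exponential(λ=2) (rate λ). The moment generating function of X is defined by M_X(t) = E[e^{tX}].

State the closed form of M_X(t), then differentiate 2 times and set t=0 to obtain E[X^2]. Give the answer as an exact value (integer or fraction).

M_X(t) = 2/(2 - t)
D^2[M](t) = -4/(t^3 - 6*t^2 + 12*t - 8)

E[X^2] = D^2[M](0) = 1/2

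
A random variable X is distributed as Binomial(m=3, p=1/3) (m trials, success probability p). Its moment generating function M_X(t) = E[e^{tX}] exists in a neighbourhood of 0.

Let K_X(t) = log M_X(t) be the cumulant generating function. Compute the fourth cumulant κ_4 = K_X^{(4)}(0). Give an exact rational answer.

M_X(t) = (e^(t)/3 + 2/3)^3
K_X(t) = log M_X(t) = 3*log(e^(t)/3 + 2/3)
D^4[K](t) = (6*e^(3*t) - 48*e^(2*t) + 24*e^(t))/(e^(4*t) + 8*e^(3*t) + 24*e^(2*t) + 32*e^(t) + 16)

κ_4 = D^4[K](0) = -2/9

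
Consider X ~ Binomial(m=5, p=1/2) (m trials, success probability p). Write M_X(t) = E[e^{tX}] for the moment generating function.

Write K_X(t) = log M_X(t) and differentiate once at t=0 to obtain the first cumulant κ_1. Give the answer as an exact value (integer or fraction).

M_X(t) = (e^(t)/2 + 1/2)^5
K_X(t) = log M_X(t) = 5*log(e^(t)/2 + 1/2)
K′(t) = 5*e^(t)/(e^(t) + 1)

κ_1 = K′(0) = 5/2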